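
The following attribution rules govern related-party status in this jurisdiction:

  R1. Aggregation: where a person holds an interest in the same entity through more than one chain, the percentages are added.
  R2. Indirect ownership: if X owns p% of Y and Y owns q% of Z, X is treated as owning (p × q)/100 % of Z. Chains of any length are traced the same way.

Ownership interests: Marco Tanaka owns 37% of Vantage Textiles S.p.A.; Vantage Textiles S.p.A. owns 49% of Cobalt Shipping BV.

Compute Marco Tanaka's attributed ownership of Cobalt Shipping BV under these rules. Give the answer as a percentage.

Chain via Vantage Textiles S.p.A. (R2): 37% × 49% = 18.13% of Cobalt Shipping BV.

18.13%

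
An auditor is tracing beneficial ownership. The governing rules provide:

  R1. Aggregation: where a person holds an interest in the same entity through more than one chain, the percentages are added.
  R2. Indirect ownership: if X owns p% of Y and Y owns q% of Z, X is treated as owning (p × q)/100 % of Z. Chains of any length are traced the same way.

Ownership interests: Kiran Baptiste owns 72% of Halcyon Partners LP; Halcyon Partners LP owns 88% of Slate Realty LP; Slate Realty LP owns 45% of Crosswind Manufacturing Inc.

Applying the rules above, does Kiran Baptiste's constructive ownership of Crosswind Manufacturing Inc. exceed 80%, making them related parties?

Chain via Halcyon Partners LP → Slate Realty LP (R2): 72% × 88% × 45% = 28.512% of Crosswind Manufacturing Inc.
28.512% does not exceed the 80% threshold, so Kiran is not a related party to Crosswind Manufacturing Inc.

No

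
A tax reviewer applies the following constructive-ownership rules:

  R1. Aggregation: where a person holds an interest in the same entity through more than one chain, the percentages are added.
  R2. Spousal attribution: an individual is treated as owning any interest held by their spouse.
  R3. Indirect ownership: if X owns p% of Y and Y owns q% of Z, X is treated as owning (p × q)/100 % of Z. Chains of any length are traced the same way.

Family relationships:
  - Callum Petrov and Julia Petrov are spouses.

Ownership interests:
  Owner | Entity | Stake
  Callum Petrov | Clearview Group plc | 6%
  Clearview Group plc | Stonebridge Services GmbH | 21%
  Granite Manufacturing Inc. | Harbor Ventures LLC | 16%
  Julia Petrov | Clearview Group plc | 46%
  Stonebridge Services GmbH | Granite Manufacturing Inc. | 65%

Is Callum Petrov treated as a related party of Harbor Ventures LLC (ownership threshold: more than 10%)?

By spousal attribution (R2), Callum Petrov is treated as also owning Julia Petrov's interest in Clearview Group plc, giving 6% + 46% = 52%.
Chain via Clearview Group plc → Stonebridge Services GmbH → Granite Manufacturing Inc. (R3): 52% × 21% × 65% × 16% = 1.13568% of Harbor Ventures LLC.
1.13568% does not exceed the 10% threshold, so Callum is not a related party to Harbor Ventures LLC.

No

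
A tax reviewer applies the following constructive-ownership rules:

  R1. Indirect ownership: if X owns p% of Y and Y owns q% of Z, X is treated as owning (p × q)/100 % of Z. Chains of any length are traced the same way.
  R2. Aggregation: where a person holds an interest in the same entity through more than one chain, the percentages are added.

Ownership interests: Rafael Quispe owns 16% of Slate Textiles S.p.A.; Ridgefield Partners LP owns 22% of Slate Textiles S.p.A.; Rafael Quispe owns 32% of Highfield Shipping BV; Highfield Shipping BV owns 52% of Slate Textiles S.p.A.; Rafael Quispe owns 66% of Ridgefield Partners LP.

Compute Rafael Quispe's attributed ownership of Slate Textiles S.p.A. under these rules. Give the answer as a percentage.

47.16%

Chain via Ridgefield Partners LP (R1): 66% × 22% = 14.52% of Slate Textiles S.p.A.
Chain via Highfield Shipping BV (R1): 32% × 52% = 16.64% of Slate Textiles S.p.A.
Direct interest in Slate Textiles S.p.A: 16%.
Aggregating (R2): 14.52% + 16.64% + 16% = 47.16%.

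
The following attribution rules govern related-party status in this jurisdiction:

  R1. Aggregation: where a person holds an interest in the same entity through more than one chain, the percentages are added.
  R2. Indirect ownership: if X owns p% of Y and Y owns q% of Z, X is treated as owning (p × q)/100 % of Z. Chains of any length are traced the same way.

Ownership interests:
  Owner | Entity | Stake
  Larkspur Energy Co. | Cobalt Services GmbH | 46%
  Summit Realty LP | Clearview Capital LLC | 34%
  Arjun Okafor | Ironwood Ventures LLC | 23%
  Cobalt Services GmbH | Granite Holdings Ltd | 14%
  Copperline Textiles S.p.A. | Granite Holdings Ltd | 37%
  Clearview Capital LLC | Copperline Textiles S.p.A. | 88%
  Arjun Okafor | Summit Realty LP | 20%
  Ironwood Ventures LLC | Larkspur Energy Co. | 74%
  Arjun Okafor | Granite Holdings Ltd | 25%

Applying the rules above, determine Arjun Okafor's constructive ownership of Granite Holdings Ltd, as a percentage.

Chain via Summit Realty LP → Clearview Capital LLC → Copperline Textiles S.p.A. (R2): 20% × 34% × 88% × 37% = 2.21408% of Granite Holdings Ltd.
Chain via Ironwood Ventures LLC → Larkspur Energy Co. → Cobalt Services GmbH (R2): 23% × 74% × 46% × 14% = 1.096088% of Granite Holdings Ltd.
Direct interest in Granite Holdings Ltd: 25%.
Aggregating (R1): 2.21408% + 1.096088% + 25% = 28.310168%.

28.310168%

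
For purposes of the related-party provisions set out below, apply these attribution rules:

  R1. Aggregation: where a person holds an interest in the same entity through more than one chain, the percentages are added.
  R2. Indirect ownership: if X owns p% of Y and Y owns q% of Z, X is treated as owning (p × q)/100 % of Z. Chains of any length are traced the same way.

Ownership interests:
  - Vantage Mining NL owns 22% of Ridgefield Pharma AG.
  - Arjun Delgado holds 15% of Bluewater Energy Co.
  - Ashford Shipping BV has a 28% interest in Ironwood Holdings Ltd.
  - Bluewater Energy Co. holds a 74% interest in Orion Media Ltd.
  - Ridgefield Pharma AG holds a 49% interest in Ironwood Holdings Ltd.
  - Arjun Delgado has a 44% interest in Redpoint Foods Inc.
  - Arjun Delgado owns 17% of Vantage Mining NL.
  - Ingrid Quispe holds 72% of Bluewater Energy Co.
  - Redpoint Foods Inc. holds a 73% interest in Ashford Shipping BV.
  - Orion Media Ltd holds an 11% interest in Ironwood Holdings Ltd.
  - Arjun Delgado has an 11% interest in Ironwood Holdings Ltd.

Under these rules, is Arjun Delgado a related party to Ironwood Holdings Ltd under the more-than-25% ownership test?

Chain via Bluewater Energy Co. → Orion Media Ltd (R2): 15% × 74% × 11% = 1.221% of Ironwood Holdings Ltd.
Chain via Redpoint Foods Inc. → Ashford Shipping BV (R2): 44% × 73% × 28% = 8.9936% of Ironwood Holdings Ltd.
Chain via Vantage Mining NL → Ridgefield Pharma AG (R2): 17% × 22% × 49% = 1.8326% of Ironwood Holdings Ltd.
Direct interest in Ironwood Holdings Ltd: 11%.
Aggregating (R1): 1.221% + 8.9936% + 1.8326% + 11% = 23.0472%.
23.0472% does not exceed the 25% threshold, so Arjun is not a related party to Ironwood Holdings Ltd.

No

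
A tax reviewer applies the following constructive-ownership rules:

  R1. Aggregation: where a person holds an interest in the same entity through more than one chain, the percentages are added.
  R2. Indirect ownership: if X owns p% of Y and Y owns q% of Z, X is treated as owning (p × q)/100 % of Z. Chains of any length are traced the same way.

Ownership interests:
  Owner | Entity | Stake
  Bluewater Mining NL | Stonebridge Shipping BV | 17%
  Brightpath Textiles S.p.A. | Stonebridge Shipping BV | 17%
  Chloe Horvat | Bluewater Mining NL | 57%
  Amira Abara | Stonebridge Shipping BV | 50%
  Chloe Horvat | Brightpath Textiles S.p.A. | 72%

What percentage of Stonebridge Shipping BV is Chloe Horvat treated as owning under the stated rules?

21.93%

Chain via Brightpath Textiles S.p.A. (R2): 72% × 17% = 12.24% of Stonebridge Shipping BV.
Chain via Bluewater Mining NL (R2): 57% × 17% = 9.69% of Stonebridge Shipping BV.
Aggregating (R1): 12.24% + 9.69% = 21.93%.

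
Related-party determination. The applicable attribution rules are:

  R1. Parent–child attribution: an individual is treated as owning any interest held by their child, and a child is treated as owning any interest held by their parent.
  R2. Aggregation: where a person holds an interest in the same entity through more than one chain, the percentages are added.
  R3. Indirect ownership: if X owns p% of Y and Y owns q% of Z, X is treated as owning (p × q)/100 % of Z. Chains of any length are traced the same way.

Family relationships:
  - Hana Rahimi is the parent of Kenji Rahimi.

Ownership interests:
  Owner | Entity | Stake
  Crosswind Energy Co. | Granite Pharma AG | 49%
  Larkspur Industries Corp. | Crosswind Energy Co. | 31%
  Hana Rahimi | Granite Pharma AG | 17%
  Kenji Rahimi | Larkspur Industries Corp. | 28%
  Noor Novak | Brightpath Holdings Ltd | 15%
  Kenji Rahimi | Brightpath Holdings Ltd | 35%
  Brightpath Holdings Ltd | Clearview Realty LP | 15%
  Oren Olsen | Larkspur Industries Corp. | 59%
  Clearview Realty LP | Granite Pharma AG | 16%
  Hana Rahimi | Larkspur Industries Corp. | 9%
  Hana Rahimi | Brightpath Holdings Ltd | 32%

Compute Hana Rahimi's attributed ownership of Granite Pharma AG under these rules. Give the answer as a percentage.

By parent–child attribution (R1), Hana Rahimi is treated as also owning Kenji Rahimi's interest in Brightpath Holdings Ltd, giving 32% + 35% = 67%.
By parent–child attribution (R1), Hana Rahimi is treated as also owning Kenji Rahimi's interest in Larkspur Industries Corp, giving 9% + 28% = 37%.
Chain via Brightpath Holdings Ltd → Clearview Realty LP (R3): 67% × 15% × 16% = 1.608% of Granite Pharma AG.
Chain via Larkspur Industries Corp. → Crosswind Energy Co. (R3): 37% × 31% × 49% = 5.6203% of Granite Pharma AG.
Direct interest in Granite Pharma AG: 17%.
Aggregating (R2): 1.608% + 5.6203% + 17% = 24.2283%.

24.2283%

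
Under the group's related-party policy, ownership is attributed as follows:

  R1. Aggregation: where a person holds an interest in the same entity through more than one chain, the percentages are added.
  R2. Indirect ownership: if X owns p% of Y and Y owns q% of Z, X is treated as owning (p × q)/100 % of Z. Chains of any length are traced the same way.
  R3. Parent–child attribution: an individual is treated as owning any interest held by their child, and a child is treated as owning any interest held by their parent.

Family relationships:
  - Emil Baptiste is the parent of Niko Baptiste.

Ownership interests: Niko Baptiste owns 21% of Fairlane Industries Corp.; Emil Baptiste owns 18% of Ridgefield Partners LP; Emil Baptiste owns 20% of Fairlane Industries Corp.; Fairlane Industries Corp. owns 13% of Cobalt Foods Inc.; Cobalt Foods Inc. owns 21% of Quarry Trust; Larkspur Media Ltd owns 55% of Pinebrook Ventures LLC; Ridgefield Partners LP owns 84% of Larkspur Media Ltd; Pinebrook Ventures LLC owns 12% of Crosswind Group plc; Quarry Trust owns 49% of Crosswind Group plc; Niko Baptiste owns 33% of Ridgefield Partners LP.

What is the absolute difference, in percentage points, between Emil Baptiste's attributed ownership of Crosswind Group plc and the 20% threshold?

16.624103

By parent–child attribution (R3), Emil Baptiste is treated as also owning Niko Baptiste's interest in Fairlane Industries Corp, giving 20% + 21% = 41%.
By parent–child attribution (R3), Emil Baptiste is treated as also owning Niko Baptiste's interest in Ridgefield Partners LP, giving 18% + 33% = 51%.
Chain via Fairlane Industries Corp. → Cobalt Foods Inc. → Quarry Trust (R2): 41% × 13% × 21% × 49% = 0.548457% of Crosswind Group plc.
Chain via Ridgefield Partners LP → Larkspur Media Ltd → Pinebrook Ventures LLC (R2): 51% × 84% × 55% × 12% = 2.82744% of Crosswind Group plc.
Aggregating (R1): 0.548457% + 2.82744% = 3.375897%.
3.375897% falls short of the 20% threshold by 16.624103 percentage points.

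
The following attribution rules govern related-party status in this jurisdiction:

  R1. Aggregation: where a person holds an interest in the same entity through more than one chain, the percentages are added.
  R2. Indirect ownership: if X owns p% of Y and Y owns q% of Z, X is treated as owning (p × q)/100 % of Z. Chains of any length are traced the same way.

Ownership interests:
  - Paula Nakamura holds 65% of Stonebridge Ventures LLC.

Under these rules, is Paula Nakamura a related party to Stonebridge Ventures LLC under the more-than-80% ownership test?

No

Direct interest in Stonebridge Ventures LLC: 65%.
65% does not exceed the 80% threshold, so Paula is not a related party to Stonebridge Ventures LLC.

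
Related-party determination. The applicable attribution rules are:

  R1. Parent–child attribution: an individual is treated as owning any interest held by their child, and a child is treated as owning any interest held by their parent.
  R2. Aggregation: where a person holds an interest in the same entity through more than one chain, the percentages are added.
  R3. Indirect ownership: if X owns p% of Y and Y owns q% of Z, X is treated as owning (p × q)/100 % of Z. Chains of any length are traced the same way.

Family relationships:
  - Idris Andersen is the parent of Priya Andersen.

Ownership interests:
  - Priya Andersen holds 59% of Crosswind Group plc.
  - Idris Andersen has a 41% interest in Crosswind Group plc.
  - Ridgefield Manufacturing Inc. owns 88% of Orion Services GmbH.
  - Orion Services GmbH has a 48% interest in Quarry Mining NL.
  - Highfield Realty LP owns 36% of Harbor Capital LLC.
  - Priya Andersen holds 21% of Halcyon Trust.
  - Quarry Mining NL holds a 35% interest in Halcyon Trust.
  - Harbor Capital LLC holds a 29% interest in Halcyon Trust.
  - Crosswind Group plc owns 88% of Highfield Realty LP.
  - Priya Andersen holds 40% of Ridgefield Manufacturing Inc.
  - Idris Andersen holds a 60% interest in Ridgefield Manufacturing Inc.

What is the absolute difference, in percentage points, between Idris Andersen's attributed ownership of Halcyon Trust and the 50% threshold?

By parent–child attribution (R1), Idris Andersen is treated as also owning Priya Andersen's interest in Ridgefield Manufacturing Inc, giving 60% + 40% = 100%.
By parent–child attribution (R1), Idris Andersen is treated as also owning Priya Andersen's interest in Crosswind Group plc, giving 41% + 59% = 100%.
By parent–child attribution (R1), Idris Andersen is treated as owning Priya Andersen's 21% interest in Halcyon Trust.
Chain via Ridgefield Manufacturing Inc. → Orion Services GmbH → Quarry Mining NL (R3): 100% × 88% × 48% × 35% = 14.784% of Halcyon Trust.
Chain via Crosswind Group plc → Highfield Realty LP → Harbor Capital LLC (R3): 100% × 88% × 36% × 29% = 9.1872% of Halcyon Trust.
Direct interest in Halcyon Trust: 21%.
Aggregating (R2): 14.784% + 9.1872% + 21% = 44.9712%.
44.9712% falls short of the 50% threshold by 5.0288 percentage points.

5.0288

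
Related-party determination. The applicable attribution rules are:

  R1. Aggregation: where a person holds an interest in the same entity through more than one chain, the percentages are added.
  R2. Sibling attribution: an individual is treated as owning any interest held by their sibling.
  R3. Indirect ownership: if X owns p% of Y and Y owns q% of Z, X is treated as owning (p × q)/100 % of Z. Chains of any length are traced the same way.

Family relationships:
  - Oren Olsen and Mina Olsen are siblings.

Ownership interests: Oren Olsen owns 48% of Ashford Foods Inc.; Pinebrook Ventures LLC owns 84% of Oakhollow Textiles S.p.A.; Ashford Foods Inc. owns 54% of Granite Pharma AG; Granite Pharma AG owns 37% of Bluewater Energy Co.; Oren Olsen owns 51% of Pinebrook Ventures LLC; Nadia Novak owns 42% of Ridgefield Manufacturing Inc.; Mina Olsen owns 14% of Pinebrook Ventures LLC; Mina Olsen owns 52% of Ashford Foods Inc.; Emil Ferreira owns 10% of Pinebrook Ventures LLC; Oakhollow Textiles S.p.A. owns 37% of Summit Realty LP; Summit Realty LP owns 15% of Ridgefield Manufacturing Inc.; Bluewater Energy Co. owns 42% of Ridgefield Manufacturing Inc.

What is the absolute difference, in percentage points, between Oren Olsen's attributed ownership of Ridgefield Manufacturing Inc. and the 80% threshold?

68.5781

By sibling attribution (R2), Oren Olsen is treated as also owning Mina Olsen's interest in Pinebrook Ventures LLC, giving 51% + 14% = 65%.
By sibling attribution (R2), Oren Olsen is treated as also owning Mina Olsen's interest in Ashford Foods Inc, giving 48% + 52% = 100%.
Chain via Pinebrook Ventures LLC → Oakhollow Textiles S.p.A. → Summit Realty LP (R3): 65% × 84% × 37% × 15% = 3.0303% of Ridgefield Manufacturing Inc.
Chain via Ashford Foods Inc. → Granite Pharma AG → Bluewater Energy Co. (R3): 100% × 54% × 37% × 42% = 8.3916% of Ridgefield Manufacturing Inc.
Aggregating (R1): 3.0303% + 8.3916% = 11.4219%.
11.4219% falls short of the 80% threshold by 68.5781 percentage points.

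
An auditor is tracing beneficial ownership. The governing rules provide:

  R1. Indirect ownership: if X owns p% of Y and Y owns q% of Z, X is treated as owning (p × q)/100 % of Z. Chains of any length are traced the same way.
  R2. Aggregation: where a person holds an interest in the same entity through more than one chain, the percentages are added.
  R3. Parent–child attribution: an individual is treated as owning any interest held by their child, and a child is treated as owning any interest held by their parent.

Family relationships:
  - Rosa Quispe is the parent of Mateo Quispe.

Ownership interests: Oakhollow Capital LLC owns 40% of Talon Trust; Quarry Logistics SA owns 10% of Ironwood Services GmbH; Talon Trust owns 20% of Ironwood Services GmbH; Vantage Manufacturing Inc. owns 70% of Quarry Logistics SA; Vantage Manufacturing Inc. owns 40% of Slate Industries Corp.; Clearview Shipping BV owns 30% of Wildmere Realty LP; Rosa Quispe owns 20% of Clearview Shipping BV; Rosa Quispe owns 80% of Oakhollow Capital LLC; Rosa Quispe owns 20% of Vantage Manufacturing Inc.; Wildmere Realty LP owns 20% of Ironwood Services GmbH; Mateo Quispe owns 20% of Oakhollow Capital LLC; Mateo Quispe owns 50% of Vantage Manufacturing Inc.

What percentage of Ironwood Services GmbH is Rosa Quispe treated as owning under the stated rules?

14.1%

By parent–child attribution (R3), Rosa Quispe is treated as also owning Mateo Quispe's interest in Vantage Manufacturing Inc, giving 20% + 50% = 70%.
By parent–child attribution (R3), Rosa Quispe is treated as also owning Mateo Quispe's interest in Oakhollow Capital LLC, giving 80% + 20% = 100%.
Chain via Vantage Manufacturing Inc. → Quarry Logistics SA (R1): 70% × 70% × 10% = 4.9% of Ironwood Services GmbH.
Chain via Oakhollow Capital LLC → Talon Trust (R1): 100% × 40% × 20% = 8% of Ironwood Services GmbH.
Chain via Clearview Shipping BV → Wildmere Realty LP (R1): 20% × 30% × 20% = 1.2% of Ironwood Services GmbH.
Aggregating (R2): 4.9% + 8% + 1.2% = 14.1%.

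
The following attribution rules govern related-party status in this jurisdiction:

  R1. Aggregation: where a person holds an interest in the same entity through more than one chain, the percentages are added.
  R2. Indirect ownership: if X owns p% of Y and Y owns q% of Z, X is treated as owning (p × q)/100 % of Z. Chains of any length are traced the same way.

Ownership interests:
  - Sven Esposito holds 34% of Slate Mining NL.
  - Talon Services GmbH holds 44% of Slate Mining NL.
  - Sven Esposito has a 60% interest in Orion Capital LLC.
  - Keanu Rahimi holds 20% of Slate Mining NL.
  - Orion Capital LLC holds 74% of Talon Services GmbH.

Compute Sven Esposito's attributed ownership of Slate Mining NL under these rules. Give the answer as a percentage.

53.536%

Chain via Orion Capital LLC → Talon Services GmbH (R2): 60% × 74% × 44% = 19.536% of Slate Mining NL.
Direct interest in Slate Mining NL: 34%.
Aggregating (R1): 19.536% + 34% = 53.536%.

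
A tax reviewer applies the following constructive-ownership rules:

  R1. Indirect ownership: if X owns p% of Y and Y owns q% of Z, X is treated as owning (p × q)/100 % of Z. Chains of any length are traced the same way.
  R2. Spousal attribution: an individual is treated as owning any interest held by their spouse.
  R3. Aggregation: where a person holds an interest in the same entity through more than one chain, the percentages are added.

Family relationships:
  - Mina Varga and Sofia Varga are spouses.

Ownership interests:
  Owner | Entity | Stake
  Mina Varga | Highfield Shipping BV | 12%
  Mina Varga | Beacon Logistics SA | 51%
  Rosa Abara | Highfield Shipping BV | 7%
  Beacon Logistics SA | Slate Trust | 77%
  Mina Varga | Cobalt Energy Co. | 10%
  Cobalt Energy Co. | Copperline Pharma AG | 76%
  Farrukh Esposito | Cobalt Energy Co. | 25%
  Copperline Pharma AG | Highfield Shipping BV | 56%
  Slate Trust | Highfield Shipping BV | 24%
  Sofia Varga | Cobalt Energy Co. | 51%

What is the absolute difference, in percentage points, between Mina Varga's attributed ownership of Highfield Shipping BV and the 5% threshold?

42.3864

By spousal attribution (R2), Mina Varga is treated as also owning Sofia Varga's interest in Cobalt Energy Co, giving 10% + 51% = 61%.
Chain via Beacon Logistics SA → Slate Trust (R1): 51% × 77% × 24% = 9.4248% of Highfield Shipping BV.
Chain via Cobalt Energy Co. → Copperline Pharma AG (R1): 61% × 76% × 56% = 25.9616% of Highfield Shipping BV.
Direct interest in Highfield Shipping BV: 12%.
Aggregating (R3): 9.4248% + 25.9616% + 12% = 47.3864%.
47.3864% exceeds the 5% threshold by 42.3864 percentage points.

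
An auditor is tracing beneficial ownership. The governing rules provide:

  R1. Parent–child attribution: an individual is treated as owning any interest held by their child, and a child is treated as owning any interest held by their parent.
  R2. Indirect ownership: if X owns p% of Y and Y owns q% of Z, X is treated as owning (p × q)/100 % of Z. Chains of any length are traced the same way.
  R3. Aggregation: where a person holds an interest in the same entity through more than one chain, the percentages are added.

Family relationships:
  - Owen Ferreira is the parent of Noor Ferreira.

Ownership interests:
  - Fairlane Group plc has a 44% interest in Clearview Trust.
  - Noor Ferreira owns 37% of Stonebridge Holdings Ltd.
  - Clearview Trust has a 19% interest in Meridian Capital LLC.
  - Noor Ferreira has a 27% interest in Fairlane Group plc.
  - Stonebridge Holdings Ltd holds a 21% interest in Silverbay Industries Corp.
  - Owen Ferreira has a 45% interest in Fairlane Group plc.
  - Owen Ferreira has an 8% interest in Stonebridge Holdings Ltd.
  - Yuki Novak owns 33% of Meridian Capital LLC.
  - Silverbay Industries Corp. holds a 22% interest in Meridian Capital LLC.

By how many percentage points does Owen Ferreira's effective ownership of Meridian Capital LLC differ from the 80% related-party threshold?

By parent–child attribution (R1), Owen Ferreira is treated as also owning Noor Ferreira's interest in Stonebridge Holdings Ltd, giving 8% + 37% = 45%.
By parent–child attribution (R1), Owen Ferreira is treated as also owning Noor Ferreira's interest in Fairlane Group plc, giving 45% + 27% = 72%.
Chain via Stonebridge Holdings Ltd → Silverbay Industries Corp. (R2): 45% × 21% × 22% = 2.079% of Meridian Capital LLC.
Chain via Fairlane Group plc → Clearview Trust (R2): 72% × 44% × 19% = 6.0192% of Meridian Capital LLC.
Aggregating (R3): 2.079% + 6.0192% = 8.0982%.
8.0982% falls short of the 80% threshold by 71.9018 percentage points.

71.9018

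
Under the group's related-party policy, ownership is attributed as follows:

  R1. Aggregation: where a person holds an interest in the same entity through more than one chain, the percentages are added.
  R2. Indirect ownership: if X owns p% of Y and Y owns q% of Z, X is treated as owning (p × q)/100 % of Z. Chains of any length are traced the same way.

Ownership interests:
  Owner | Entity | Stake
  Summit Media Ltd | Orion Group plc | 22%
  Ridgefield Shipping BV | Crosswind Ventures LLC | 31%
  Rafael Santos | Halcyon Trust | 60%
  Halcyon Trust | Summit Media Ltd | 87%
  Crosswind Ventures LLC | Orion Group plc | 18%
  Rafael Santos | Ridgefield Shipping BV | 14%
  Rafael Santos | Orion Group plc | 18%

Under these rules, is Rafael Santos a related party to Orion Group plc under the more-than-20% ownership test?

Yes

Chain via Halcyon Trust → Summit Media Ltd (R2): 60% × 87% × 22% = 11.484% of Orion Group plc.
Chain via Ridgefield Shipping BV → Crosswind Ventures LLC (R2): 14% × 31% × 18% = 0.7812% of Orion Group plc.
Direct interest in Orion Group plc: 18%.
Aggregating (R1): 11.484% + 0.7812% + 18% = 30.2652%.
30.2652% exceeds the 20% threshold, so Rafael is a related party to Orion Group plc.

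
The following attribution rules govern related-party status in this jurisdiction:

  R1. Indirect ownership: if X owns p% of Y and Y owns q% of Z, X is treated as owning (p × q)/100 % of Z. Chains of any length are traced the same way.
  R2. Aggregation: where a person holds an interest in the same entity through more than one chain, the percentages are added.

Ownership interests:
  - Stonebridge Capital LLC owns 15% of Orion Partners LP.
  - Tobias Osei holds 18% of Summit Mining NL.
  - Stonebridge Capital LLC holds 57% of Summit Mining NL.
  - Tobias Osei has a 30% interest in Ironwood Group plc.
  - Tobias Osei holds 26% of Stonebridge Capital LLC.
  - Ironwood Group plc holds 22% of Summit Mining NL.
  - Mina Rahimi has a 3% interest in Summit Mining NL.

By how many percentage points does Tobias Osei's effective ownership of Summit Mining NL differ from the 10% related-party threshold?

Chain via Stonebridge Capital LLC (R1): 26% × 57% = 14.82% of Summit Mining NL.
Chain via Ironwood Group plc (R1): 30% × 22% = 6.6% of Summit Mining NL.
Direct interest in Summit Mining NL: 18%.
Aggregating (R2): 14.82% + 6.6% + 18% = 39.42%.
39.42% exceeds the 10% threshold by 29.42 percentage points.

29.42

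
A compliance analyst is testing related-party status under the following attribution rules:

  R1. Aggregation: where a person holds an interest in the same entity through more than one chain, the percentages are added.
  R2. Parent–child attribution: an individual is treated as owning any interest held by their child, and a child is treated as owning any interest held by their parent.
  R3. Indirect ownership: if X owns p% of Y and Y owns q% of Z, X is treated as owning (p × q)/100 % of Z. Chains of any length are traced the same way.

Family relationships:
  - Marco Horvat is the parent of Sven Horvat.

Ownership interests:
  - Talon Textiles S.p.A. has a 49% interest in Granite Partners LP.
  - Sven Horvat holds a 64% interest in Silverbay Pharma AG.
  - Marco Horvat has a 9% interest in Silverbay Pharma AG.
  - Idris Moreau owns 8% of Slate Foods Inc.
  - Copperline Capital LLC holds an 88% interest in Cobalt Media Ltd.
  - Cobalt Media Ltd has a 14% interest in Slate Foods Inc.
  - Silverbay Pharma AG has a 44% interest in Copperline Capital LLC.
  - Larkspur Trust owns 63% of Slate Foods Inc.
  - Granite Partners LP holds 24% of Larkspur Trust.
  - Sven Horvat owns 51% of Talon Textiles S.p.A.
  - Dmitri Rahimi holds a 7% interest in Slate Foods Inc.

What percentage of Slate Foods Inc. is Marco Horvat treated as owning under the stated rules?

7.735672%

By parent–child attribution (R2), Marco Horvat is treated as also owning Sven Horvat's interest in Silverbay Pharma AG, giving 9% + 64% = 73%.
By parent–child attribution (R2), Marco Horvat is treated as owning Sven Horvat's 51% interest in Talon Textiles S.p.A.
Chain via Silverbay Pharma AG → Copperline Capital LLC → Cobalt Media Ltd (R3): 73% × 44% × 88% × 14% = 3.957184% of Slate Foods Inc.
Chain via Talon Textiles S.p.A. → Granite Partners LP → Larkspur Trust (R3): 51% × 49% × 24% × 63% = 3.778488% of Slate Foods Inc.
Aggregating (R1): 3.957184% + 3.778488% = 7.735672%.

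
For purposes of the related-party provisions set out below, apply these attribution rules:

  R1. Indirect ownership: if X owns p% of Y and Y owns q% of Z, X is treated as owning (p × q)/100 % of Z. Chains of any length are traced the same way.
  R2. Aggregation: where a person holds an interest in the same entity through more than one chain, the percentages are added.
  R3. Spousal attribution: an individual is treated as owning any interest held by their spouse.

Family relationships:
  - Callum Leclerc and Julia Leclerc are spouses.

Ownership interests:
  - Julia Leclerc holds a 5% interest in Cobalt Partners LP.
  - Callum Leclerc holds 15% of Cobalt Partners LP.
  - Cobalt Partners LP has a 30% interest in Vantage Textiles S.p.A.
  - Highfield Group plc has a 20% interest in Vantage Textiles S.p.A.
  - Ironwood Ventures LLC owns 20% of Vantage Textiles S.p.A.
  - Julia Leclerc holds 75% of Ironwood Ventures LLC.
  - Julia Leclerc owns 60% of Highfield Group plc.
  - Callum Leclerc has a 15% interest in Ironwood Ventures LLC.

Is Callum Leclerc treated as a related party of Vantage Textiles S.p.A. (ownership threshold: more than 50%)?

By spousal attribution (R3), Callum Leclerc is treated as also owning Julia Leclerc's interest in Cobalt Partners LP, giving 15% + 5% = 20%.
By spousal attribution (R3), Callum Leclerc is treated as also owning Julia Leclerc's interest in Ironwood Ventures LLC, giving 15% + 75% = 90%.
By spousal attribution (R3), Callum Leclerc is treated as owning Julia Leclerc's 60% interest in Highfield Group plc.
Chain via Cobalt Partners LP (R1): 20% × 30% = 6% of Vantage Textiles S.p.A.
Chain via Ironwood Ventures LLC (R1): 90% × 20% = 18% of Vantage Textiles S.p.A.
Chain via Highfield Group plc (R1): 60% × 20% = 12% of Vantage Textiles S.p.A.
Aggregating (R2): 6% + 18% + 12% = 36%.
36% does not exceed the 50% threshold, so Callum is not a related party to Vantage Textiles S.p.A.

No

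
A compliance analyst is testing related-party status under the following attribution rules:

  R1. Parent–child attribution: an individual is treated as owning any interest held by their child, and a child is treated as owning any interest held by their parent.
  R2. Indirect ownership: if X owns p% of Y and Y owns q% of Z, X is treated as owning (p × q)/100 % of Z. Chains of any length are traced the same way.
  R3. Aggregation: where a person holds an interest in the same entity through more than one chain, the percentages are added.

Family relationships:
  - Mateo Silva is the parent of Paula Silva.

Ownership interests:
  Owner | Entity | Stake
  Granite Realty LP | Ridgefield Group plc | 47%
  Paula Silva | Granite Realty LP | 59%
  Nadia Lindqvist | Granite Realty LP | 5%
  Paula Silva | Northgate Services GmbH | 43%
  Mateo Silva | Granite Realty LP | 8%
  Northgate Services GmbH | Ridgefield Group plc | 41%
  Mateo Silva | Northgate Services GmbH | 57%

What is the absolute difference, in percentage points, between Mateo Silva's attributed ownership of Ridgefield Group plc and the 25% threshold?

By parent–child attribution (R1), Mateo Silva is treated as also owning Paula Silva's interest in Granite Realty LP, giving 8% + 59% = 67%.
By parent–child attribution (R1), Mateo Silva is treated as also owning Paula Silva's interest in Northgate Services GmbH, giving 57% + 43% = 100%.
Chain via Granite Realty LP (R2): 67% × 47% = 31.49% of Ridgefield Group plc.
Chain via Northgate Services GmbH (R2): 100% × 41% = 41% of Ridgefield Group plc.
Aggregating (R3): 31.49% + 41% = 72.49%.
72.49% exceeds the 25% threshold by 47.49 percentage points.

47.49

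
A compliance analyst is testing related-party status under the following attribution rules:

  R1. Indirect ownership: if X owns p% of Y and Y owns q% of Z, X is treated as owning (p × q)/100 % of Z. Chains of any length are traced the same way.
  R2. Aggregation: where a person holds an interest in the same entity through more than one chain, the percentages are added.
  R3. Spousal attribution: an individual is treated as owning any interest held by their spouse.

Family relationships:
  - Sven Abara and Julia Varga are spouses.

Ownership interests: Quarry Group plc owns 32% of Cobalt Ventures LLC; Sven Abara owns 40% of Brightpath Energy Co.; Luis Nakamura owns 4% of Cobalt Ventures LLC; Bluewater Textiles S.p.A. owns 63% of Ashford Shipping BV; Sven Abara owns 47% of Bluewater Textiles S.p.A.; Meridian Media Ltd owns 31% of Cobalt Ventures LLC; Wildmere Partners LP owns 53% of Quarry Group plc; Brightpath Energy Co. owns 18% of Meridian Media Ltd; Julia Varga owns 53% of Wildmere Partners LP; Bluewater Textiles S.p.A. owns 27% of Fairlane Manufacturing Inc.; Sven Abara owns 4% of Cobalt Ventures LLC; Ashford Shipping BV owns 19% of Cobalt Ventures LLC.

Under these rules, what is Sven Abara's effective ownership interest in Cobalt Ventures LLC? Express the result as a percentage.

By spousal attribution (R3), Sven Abara is treated as owning Julia Varga's 53% interest in Wildmere Partners LP.
Chain via Brightpath Energy Co. → Meridian Media Ltd (R1): 40% × 18% × 31% = 2.232% of Cobalt Ventures LLC.
Chain via Bluewater Textiles S.p.A. → Ashford Shipping BV (R1): 47% × 63% × 19% = 5.6259% of Cobalt Ventures LLC.
Direct interest in Cobalt Ventures LLC: 4%.
Chain via Wildmere Partners LP → Quarry Group plc (R1): 53% × 53% × 32% = 8.9888% of Cobalt Ventures LLC.
Aggregating (R2): 2.232% + 5.6259% + 4% + 8.9888% = 20.8467%.

20.8467%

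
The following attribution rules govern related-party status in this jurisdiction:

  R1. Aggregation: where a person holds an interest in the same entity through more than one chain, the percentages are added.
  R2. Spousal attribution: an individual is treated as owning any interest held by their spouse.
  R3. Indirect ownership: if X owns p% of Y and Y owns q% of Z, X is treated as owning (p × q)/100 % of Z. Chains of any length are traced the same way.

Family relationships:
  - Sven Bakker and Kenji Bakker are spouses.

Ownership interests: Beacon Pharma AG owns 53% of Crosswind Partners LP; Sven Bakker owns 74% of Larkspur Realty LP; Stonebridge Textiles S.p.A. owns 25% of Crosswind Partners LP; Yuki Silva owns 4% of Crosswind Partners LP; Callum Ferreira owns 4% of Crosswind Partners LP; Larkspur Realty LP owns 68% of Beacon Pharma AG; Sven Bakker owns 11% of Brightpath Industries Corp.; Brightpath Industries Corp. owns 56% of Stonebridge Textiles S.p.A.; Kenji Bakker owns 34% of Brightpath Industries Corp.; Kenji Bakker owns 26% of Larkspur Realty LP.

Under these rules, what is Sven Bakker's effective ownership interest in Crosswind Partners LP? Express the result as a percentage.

By spousal attribution (R2), Sven Bakker is treated as also owning Kenji Bakker's interest in Brightpath Industries Corp, giving 11% + 34% = 45%.
By spousal attribution (R2), Sven Bakker is treated as also owning Kenji Bakker's interest in Larkspur Realty LP, giving 74% + 26% = 100%.
Chain via Brightpath Industries Corp. → Stonebridge Textiles S.p.A. (R3): 45% × 56% × 25% = 6.3% of Crosswind Partners LP.
Chain via Larkspur Realty LP → Beacon Pharma AG (R3): 100% × 68% × 53% = 36.04% of Crosswind Partners LP.
Aggregating (R1): 6.3% + 36.04% = 42.34%.

42.34%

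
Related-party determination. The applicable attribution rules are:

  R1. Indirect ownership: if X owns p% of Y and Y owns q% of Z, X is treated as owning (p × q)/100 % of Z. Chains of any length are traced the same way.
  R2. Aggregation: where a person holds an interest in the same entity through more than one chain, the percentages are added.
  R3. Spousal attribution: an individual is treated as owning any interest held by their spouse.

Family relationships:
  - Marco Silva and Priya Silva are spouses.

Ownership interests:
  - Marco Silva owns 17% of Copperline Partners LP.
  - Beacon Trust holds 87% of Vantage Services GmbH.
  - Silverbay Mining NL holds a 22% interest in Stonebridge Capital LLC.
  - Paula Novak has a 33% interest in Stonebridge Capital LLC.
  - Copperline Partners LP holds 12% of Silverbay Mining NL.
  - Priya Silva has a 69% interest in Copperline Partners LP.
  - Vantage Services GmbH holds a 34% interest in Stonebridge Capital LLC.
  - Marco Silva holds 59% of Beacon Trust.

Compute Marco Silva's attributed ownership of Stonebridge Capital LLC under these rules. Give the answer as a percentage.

19.7226%

By spousal attribution (R3), Marco Silva is treated as also owning Priya Silva's interest in Copperline Partners LP, giving 17% + 69% = 86%.
Chain via Copperline Partners LP → Silverbay Mining NL (R1): 86% × 12% × 22% = 2.2704% of Stonebridge Capital LLC.
Chain via Beacon Trust → Vantage Services GmbH (R1): 59% × 87% × 34% = 17.4522% of Stonebridge Capital LLC.
Aggregating (R2): 2.2704% + 17.4522% = 19.7226%.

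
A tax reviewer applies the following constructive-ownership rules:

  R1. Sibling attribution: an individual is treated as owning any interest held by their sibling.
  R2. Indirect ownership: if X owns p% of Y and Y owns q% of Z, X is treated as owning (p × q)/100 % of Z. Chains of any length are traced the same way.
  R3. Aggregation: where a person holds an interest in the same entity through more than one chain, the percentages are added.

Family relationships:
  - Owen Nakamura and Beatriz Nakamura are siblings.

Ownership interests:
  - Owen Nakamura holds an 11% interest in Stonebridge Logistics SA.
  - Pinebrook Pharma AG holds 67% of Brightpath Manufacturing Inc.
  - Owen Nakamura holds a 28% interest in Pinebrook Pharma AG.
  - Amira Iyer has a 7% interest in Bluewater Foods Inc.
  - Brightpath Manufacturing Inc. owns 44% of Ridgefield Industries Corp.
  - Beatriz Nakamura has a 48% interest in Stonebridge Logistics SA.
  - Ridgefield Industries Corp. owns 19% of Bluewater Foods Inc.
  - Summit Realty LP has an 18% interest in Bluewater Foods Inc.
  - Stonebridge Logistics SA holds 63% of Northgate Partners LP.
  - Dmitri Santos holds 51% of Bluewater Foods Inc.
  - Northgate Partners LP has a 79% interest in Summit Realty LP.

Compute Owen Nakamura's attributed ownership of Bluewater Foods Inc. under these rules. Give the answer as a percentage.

By sibling attribution (R1), Owen Nakamura is treated as also owning Beatriz Nakamura's interest in Stonebridge Logistics SA, giving 11% + 48% = 59%.
Chain via Pinebrook Pharma AG → Brightpath Manufacturing Inc. → Ridgefield Industries Corp. (R2): 28% × 67% × 44% × 19% = 1.568336% of Bluewater Foods Inc.
Chain via Stonebridge Logistics SA → Northgate Partners LP → Summit Realty LP (R2): 59% × 63% × 79% × 18% = 5.285574% of Bluewater Foods Inc.
Aggregating (R3): 1.568336% + 5.285574% = 6.85391%.

6.85391%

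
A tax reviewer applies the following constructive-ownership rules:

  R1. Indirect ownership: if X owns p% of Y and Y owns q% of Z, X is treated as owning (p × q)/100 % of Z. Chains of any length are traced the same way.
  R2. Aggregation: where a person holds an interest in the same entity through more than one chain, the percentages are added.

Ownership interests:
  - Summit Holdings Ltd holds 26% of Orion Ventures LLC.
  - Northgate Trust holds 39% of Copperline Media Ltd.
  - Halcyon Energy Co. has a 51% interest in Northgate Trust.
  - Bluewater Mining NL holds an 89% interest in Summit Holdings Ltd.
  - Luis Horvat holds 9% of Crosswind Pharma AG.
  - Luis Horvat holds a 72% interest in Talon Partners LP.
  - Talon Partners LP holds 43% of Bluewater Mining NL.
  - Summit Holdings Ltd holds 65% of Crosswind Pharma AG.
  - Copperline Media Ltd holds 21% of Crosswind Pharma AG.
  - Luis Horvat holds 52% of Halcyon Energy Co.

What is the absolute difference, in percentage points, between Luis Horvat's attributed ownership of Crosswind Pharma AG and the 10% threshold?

19.082348

Chain via Halcyon Energy Co. → Northgate Trust → Copperline Media Ltd (R1): 52% × 51% × 39% × 21% = 2.171988% of Crosswind Pharma AG.
Chain via Talon Partners LP → Bluewater Mining NL → Summit Holdings Ltd (R1): 72% × 43% × 89% × 65% = 17.91036% of Crosswind Pharma AG.
Direct interest in Crosswind Pharma AG: 9%.
Aggregating (R2): 2.171988% + 17.91036% + 9% = 29.082348%.
29.082348% exceeds the 10% threshold by 19.082348 percentage points.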